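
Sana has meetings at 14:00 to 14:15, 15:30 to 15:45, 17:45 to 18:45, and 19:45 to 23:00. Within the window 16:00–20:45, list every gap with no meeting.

16:00-17:45, 18:45-19:45

Covered (merged): 14:00-14:15, 15:30-15:45, 17:45-18:45, 19:45-23:00.
Complement within 16:00-20:45: 16:00-17:45, 18:45-19:45.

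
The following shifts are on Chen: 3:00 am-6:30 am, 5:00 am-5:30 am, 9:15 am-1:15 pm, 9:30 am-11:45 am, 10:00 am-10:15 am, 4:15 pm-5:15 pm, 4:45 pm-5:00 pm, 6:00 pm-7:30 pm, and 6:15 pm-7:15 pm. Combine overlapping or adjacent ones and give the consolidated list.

3:00 am-6:30 am, 9:15 am-1:15 pm, 4:15 pm-5:15 pm, 6:00 pm-7:30 pm

5:00 am-5:30 am overlaps/touches 3:00 am-6:30 am → extend to 3:00 am-6:30 am.
9:15 am-1:15 pm is disjoint → start new block.
9:30 am-11:45 am overlaps/touches 9:15 am-1:15 pm → extend to 9:15 am-1:15 pm.
10:00 am-10:15 am overlaps/touches 9:15 am-1:15 pm → extend to 9:15 am-1:15 pm.
4:15 pm-5:15 pm is disjoint → start new block.
4:45 pm-5:00 pm overlaps/touches 4:15 pm-5:15 pm → extend to 4:15 pm-5:15 pm.
6:00 pm-7:30 pm is disjoint → start new block.
6:15 pm-7:15 pm overlaps/touches 6:00 pm-7:30 pm → extend to 6:00 pm-7:30 pm.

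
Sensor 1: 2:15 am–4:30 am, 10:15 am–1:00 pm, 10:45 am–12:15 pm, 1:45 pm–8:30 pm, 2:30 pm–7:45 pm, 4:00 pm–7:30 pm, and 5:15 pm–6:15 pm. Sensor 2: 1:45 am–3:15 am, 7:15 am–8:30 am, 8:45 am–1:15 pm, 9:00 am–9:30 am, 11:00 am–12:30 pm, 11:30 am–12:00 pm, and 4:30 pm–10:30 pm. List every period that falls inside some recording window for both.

A, merged: 2:15 am–4:30 am, 10:15 am–1:00 pm, 1:45 pm–8:30 pm.
B, merged: 1:45 am–3:15 am, 7:15 am–8:30 am, 8:45 am–1:15 pm, 4:30 pm–10:30 pm.
2:15 am–4:30 am meets the second set on 2:15 am–3:15 am.
10:15 am–1:00 pm meets the second set on 10:15 am–1:00 pm.
1:45 pm–8:30 pm meets the second set on 4:30 pm–8:30 pm.

2:15 am–3:15 am, 10:15 am–1:00 pm, 4:30 pm–8:30 pm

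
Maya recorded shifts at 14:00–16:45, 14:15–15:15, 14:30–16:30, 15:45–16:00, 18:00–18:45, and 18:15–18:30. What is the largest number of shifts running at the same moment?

At 14:30, 3 of the intervals are simultaneously active.
No point has more.

3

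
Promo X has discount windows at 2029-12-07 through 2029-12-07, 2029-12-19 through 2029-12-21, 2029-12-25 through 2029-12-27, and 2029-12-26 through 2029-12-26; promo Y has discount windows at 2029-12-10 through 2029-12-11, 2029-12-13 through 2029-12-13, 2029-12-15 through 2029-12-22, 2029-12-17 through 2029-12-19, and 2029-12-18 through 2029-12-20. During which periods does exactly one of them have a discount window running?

2029-12-07 through 2029-12-07, 2029-12-10 through 2029-12-11, 2029-12-13 through 2029-12-13, 2029-12-15 through 2029-12-18, 2029-12-22 through 2029-12-22, 2029-12-25 through 2029-12-27

First set merges to 2029-12-07 through 2029-12-07, 2029-12-19 through 2029-12-21, 2029-12-25 through 2029-12-27.
Second set merges to 2029-12-10 through 2029-12-11, 2029-12-13 through 2029-12-13, 2029-12-15 through 2029-12-22.
Only in the first: 2029-12-07 through 2029-12-07, 2029-12-25 through 2029-12-27.
Only in the second: 2029-12-10 through 2029-12-11, 2029-12-13 through 2029-12-13, 2029-12-15 through 2029-12-18, 2029-12-22 through 2029-12-22.
Together these are the periods covered by exactly one.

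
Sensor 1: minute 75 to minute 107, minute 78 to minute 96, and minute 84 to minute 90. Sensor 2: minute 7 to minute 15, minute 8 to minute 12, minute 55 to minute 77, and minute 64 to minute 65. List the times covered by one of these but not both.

minute 7 to minute 15, minute 55 to minute 75, minute 77 to minute 107

First set merges to minute 75 to minute 107.
Second set merges to minute 7 to minute 15, minute 55 to minute 77.
A but not B: minute 77 to minute 107.
B but not A: minute 7 to minute 15, minute 55 to minute 75.
Combining gives A △ B.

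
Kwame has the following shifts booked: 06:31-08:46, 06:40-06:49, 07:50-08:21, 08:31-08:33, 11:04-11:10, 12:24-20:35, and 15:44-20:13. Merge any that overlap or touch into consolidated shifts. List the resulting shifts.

06:40–06:49 overlaps/touches 06:31–08:46 → extend to 06:31–08:46.
07:50–08:21 overlaps/touches 06:31–08:46 → extend to 06:31–08:46.
08:31–08:33 overlaps/touches 06:31–08:46 → extend to 06:31–08:46.
11:04–11:10 is disjoint → start new block.
12:24–20:35 is disjoint → start new block.
15:44–20:13 overlaps/touches 12:24–20:35 → extend to 12:24–20:35.

06:31–08:46, 11:04–11:10, 12:24–20:35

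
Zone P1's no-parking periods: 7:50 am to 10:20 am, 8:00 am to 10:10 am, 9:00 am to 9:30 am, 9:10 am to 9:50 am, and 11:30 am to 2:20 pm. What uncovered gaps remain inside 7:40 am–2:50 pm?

7:40 am–7:50 am, 10:20 am–11:30 am, 2:20 pm–2:50 pm

After merging, the occupied span is 7:50 am–10:20 am, 11:30 am–2:20 pm.
Uncovered inside 7:40 am–2:50 pm: 7:40 am–7:50 am, 10:20 am–11:30 am, 2:20 pm–2:50 pm.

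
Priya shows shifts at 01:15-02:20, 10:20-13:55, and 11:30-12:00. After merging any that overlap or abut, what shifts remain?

10:20–13:55 is disjoint → start new block.
11:30–12:00 overlaps/touches 10:20–13:55 → extend to 10:20–13:55.

01:15–02:20, 10:20–13:55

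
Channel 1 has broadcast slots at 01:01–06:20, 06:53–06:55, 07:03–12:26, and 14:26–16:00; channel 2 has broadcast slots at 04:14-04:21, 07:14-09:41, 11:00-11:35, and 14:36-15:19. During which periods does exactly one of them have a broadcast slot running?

A but not B: 01:01-04:14, 04:21-06:20, 06:53-06:55, 07:03-07:14, 09:41-11:00, 11:35-12:26, 14:26-14:36, 15:19-16:00.
B but not A: none.
Combining gives A △ B.

01:01-04:14, 04:21-06:20, 06:53-06:55, 07:03-07:14, 09:41-11:00, 11:35-12:26, 14:26-14:36, 15:19-16:00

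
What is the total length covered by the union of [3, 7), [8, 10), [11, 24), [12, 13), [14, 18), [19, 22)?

19

Merged: [3, 7), [8, 10), [11, 24).
Lengths: 4 + 2 + 13 = 19.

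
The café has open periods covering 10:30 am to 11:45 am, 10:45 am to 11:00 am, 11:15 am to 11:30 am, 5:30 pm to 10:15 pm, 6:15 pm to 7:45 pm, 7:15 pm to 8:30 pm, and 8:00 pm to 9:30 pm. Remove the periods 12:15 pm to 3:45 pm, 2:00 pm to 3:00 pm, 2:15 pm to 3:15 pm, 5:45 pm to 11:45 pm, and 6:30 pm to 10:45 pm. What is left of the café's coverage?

A, merged: 10:30 am-11:45 am, 5:30 pm-10:15 pm.
B, merged: 12:15 pm-3:45 pm, 5:45 pm-11:45 pm.
10:30 am-11:45 am is untouched.
5:30 pm-10:15 pm with B removed leaves 5:30 pm-5:45 pm.

10:30 am-11:45 am, 5:30 pm-5:45 pm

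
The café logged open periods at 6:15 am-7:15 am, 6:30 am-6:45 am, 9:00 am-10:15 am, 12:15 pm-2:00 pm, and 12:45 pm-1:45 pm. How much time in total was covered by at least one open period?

4 h

Merged: 6:15 am–7:15 am, 9:00 am–10:15 am, 12:15 pm–2:00 pm.
Lengths: 1 h + 1 h 15 min + 1 h 45 min = 4 h.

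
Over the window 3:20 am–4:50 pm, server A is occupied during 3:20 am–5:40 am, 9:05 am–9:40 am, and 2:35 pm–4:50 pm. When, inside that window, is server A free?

The merged coverage is 3:20 am-5:40 am, 9:05 am-9:40 am, 2:35 pm-4:50 pm.
Gaps within 3:20 am-4:50 pm: 5:40 am-9:05 am, 9:40 am-2:35 pm.

5:40 am-9:05 am, 9:40 am-2:35 pm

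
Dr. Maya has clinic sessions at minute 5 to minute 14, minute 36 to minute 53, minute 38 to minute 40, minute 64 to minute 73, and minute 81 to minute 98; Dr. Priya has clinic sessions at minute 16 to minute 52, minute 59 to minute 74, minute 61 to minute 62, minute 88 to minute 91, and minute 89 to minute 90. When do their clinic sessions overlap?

minute 36 to minute 52, minute 64 to minute 73, minute 88 to minute 91

A, merged: minute 5 to minute 14, minute 36 to minute 53, minute 64 to minute 73, minute 81 to minute 98.
B, merged: minute 16 to minute 52, minute 59 to minute 74, minute 88 to minute 91.
minute 5 to minute 14: no overlap with the second set.
minute 36 to minute 53 meets the second set on minute 36 to minute 52.
minute 64 to minute 73 meets the second set on minute 64 to minute 73.
minute 81 to minute 98 meets the second set on minute 88 to minute 91.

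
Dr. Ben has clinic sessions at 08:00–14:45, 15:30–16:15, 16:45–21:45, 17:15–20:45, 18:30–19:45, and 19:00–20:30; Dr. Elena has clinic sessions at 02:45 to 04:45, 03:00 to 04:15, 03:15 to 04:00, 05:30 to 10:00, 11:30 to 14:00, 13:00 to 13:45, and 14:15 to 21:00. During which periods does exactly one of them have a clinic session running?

A, merged: 08:00–14:45, 15:30–16:15, 16:45–21:45.
B, merged: 02:45–04:45, 05:30–10:00, 11:30–14:00, 14:15–21:00.
A but not B: 10:00–11:30, 14:00–14:15, 21:00–21:45.
B but not A: 02:45–04:45, 05:30–08:00, 14:45–15:30, 16:15–16:45.
Combining gives A △ B.

02:45–04:45, 05:30–08:00, 10:00–11:30, 14:00–14:15, 14:45–15:30, 16:15–16:45, 21:00–21:45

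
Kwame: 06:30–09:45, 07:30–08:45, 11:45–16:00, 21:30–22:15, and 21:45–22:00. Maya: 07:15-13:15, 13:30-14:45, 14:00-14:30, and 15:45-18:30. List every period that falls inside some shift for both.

07:15–09:45, 11:45–13:15, 13:30–14:45, 15:45–16:00

A, merged: 06:30–09:45, 11:45–16:00, 21:30–22:15.
B, merged: 07:15–13:15, 13:30–14:45, 15:45–18:30.
06:30–09:45 ∩ B → 07:15–09:45.
11:45–16:00 ∩ B → 11:45–13:15, 13:30–14:45, 15:45–16:00.
21:30–22:15 meets no B interval.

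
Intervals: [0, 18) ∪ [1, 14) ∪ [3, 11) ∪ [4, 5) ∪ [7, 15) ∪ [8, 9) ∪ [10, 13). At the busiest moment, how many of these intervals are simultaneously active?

5

Sweep endpoints in order; track running count of active intervals.
Peak of 5 reached at 8.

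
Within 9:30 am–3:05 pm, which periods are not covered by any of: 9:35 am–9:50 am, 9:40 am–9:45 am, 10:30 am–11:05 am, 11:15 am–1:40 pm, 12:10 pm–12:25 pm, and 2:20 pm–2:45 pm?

The merged coverage is 9:35 am-9:50 am, 10:30 am-11:05 am, 11:15 am-1:40 pm, 2:20 pm-2:45 pm.
Complement within 9:30 am-3:05 pm: 9:30 am-9:35 am, 9:50 am-10:30 am, 11:05 am-11:15 am, 1:40 pm-2:20 pm, 2:45 pm-3:05 pm.

9:30 am-9:35 am, 9:50 am-10:30 am, 11:05 am-11:15 am, 1:40 pm-2:20 pm, 2:45 pm-3:05 pm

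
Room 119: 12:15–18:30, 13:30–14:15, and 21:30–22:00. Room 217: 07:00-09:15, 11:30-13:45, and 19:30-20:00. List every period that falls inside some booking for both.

Merge the first list: 12:15-18:30, 21:30-22:00.
12:15-18:30 ∩ B → 12:15-13:45.
21:30-22:00 meets no B interval.

12:15-13:45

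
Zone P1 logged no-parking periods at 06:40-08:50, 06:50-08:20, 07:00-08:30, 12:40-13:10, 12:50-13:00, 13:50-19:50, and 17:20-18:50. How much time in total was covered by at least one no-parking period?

8 h 40 min

Merged: 06:40–08:50, 12:40–13:10, 13:50–19:50.
Lengths: 2 h 10 min + 30 min + 6 h = 8 h 40 min.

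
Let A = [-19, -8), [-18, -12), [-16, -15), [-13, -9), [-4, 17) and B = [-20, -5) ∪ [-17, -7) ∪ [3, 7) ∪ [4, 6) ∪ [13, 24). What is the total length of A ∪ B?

43

First set merges to [-19, -8), [-4, 17).
Second set merges to [-20, -5), [3, 7), [13, 24).
A ∪ B = [-20, -5), [-4, 24).
Total: 15 + 28 = 43.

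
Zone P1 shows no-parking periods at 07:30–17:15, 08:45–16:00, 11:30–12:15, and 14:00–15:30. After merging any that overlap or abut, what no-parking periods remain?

08:45–16:00 overlaps/touches 07:30–17:15 → extend to 07:30–17:15.
11:30–12:15 overlaps/touches 07:30–17:15 → extend to 07:30–17:15.
14:00–15:30 overlaps/touches 07:30–17:15 → extend to 07:30–17:15.

07:30–17:15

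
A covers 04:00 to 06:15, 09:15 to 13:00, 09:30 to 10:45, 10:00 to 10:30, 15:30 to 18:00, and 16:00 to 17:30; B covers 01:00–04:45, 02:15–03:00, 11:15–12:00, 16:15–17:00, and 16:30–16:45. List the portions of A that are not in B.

04:45–06:15, 09:15–11:15, 12:00–13:00, 15:30–16:15, 17:00–18:00

First set merges to 04:00–06:15, 09:15–13:00, 15:30–18:00.
Second set merges to 01:00–04:45, 11:15–12:00, 16:15–17:00.
04:00–06:15 with B removed leaves 04:45–06:15.
09:15–13:00 with B removed leaves 09:15–11:15, 12:00–13:00.
15:30–18:00 with B removed leaves 15:30–16:15, 17:00–18:00.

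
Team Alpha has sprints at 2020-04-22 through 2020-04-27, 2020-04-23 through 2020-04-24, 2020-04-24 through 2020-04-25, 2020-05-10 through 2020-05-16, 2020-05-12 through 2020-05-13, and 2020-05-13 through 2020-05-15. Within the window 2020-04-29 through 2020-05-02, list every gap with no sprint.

After merging, the occupied span is 2020-04-22 through 2020-04-27, 2020-05-10 through 2020-05-16.
Complement within 2020-04-29 through 2020-05-02: 2020-04-29 through 2020-05-02.

2020-04-29 through 2020-05-02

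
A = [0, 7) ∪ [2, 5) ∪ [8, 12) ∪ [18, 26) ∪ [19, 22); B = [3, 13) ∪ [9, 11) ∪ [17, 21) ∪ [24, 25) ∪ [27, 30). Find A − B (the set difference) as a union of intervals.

[0, 3) ∪ [21, 24) ∪ [25, 26)

A, merged: [0, 7), [8, 12), [18, 26).
B, merged: [3, 13), [17, 21), [24, 25), [27, 30).
[0, 7) \ B = [0, 3).
[8, 12): entirely removed.
[18, 26) \ B = [21, 24), [25, 26).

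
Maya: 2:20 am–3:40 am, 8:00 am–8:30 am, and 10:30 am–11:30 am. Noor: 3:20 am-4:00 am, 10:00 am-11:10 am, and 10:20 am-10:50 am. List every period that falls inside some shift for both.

3:20 am-3:40 am, 10:30 am-11:10 am

Second set merges to 3:20 am-4:00 am, 10:00 am-11:10 am.
2:20 am-3:40 am ∩ B → 3:20 am-3:40 am.
8:00 am-8:30 am meets no B interval.
10:30 am-11:30 am ∩ B → 10:30 am-11:10 am.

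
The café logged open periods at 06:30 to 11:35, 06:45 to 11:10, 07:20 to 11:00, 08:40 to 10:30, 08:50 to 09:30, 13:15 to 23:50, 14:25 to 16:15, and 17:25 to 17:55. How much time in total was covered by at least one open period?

Merged: 06:30-11:35, 13:15-23:50.
Lengths: 5 h 5 min + 10 h 35 min = 15 h 40 min.

15 h 40 min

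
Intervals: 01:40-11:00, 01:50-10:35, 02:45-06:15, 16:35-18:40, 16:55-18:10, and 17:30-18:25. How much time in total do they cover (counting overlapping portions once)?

Merged: 01:40–11:00, 16:35–18:40.
Lengths: 9 h 20 min + 2 h 5 min = 11 h 25 min.

11 h 25 min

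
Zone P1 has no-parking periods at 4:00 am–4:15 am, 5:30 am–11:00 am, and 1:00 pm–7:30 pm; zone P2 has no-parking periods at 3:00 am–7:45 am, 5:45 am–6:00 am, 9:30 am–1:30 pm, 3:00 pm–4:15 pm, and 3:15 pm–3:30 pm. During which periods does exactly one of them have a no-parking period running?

Merge the second list: 3:00 am–7:45 am, 9:30 am–1:30 pm, 3:00 pm–4:15 pm.
A but not B: 7:45 am–9:30 am, 1:30 pm–3:00 pm, 4:15 pm–7:30 pm.
B but not A: 3:00 am–4:00 am, 4:15 am–5:30 am, 11:00 am–1:00 pm.
Combining gives A △ B.

3:00 am–4:00 am, 4:15 am–5:30 am, 7:45 am–9:30 am, 11:00 am–1:00 pm, 1:30 pm–3:00 pm, 4:15 pm–7:30 pm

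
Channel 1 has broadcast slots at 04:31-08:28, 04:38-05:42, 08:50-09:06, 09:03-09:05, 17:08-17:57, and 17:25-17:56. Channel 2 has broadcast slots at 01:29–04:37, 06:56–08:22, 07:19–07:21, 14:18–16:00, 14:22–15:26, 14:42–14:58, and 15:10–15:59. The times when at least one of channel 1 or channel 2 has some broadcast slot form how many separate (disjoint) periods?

4

First set merges to 04:31–08:28, 08:50–09:06, 17:08–17:57.
Second set merges to 01:29–04:37, 06:56–08:22, 14:18–16:00.
A ∪ B = 01:29–08:28, 08:50–09:06, 14:18–16:00, 17:08–17:57.
That is 4 disjoint pieces.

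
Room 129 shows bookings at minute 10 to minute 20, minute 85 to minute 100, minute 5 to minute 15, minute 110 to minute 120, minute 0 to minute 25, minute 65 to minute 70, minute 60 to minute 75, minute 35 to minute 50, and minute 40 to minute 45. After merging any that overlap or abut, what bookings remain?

minute 0 to minute 25, minute 35 to minute 50, minute 60 to minute 75, minute 85 to minute 100, minute 110 to minute 120

Sort by start: minute 0 to minute 25, minute 5 to minute 15, minute 10 to minute 20, minute 35 to minute 50, minute 40 to minute 45, minute 60 to minute 75, minute 65 to minute 70, minute 85 to minute 100, minute 110 to minute 120.
minute 5 to minute 15 overlaps/touches minute 0 to minute 25 → extend to minute 0 to minute 25.
minute 10 to minute 20 overlaps/touches minute 0 to minute 25 → extend to minute 0 to minute 25.
minute 35 to minute 50 is disjoint → start new block.
minute 40 to minute 45 overlaps/touches minute 35 to minute 50 → extend to minute 35 to minute 50.
minute 60 to minute 75 is disjoint → start new block.
minute 65 to minute 70 overlaps/touches minute 60 to minute 75 → extend to minute 60 to minute 75.
minute 85 to minute 100 is disjoint → start new block.
minute 110 to minute 120 is disjoint → start new block.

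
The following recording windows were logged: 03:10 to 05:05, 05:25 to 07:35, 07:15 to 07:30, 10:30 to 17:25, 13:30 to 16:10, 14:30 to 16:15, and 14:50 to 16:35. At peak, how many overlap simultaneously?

Sweep endpoints in order; track running count of active intervals.
Peak of 4 reached at 14:50.

4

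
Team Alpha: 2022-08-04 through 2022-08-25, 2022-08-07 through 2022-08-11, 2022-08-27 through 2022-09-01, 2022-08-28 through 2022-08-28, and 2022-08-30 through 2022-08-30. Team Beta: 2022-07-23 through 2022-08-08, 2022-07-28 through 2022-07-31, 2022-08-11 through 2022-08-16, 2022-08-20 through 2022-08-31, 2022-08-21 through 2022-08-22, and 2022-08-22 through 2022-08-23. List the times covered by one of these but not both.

Merge the first list: 2022-08-04 through 2022-08-25, 2022-08-27 through 2022-09-01.
Merge the second list: 2022-07-23 through 2022-08-08, 2022-08-11 through 2022-08-16, 2022-08-20 through 2022-08-31.
A \ B = 2022-08-09 through 2022-08-10, 2022-08-17 through 2022-08-19, 2022-09-01 through 2022-09-01.
B \ A = 2022-07-23 through 2022-08-03, 2022-08-26 through 2022-08-26.
Union of the two gives the symmetric difference.

2022-07-23 through 2022-08-03, 2022-08-09 through 2022-08-10, 2022-08-17 through 2022-08-19, 2022-08-26 through 2022-08-26, 2022-09-01 through 2022-09-01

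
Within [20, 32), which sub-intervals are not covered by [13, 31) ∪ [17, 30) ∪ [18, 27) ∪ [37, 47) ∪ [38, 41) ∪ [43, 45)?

After merging, the occupied span is [13, 31), [37, 47).
Complement within [20, 32): [31, 32).

[31, 32)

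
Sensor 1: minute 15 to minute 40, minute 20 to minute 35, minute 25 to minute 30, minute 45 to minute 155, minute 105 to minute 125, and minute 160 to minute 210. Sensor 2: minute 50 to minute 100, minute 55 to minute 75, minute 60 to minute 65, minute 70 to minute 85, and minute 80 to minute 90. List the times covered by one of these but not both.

A, merged: minute 15 to minute 40, minute 45 to minute 155, minute 160 to minute 210.
B, merged: minute 50 to minute 100.
Only in the first: minute 15 to minute 40, minute 45 to minute 50, minute 100 to minute 155, minute 160 to minute 210.
Only in the second: none.
Together these are the periods covered by exactly one.

minute 15 to minute 40, minute 45 to minute 50, minute 100 to minute 155, minute 160 to minute 210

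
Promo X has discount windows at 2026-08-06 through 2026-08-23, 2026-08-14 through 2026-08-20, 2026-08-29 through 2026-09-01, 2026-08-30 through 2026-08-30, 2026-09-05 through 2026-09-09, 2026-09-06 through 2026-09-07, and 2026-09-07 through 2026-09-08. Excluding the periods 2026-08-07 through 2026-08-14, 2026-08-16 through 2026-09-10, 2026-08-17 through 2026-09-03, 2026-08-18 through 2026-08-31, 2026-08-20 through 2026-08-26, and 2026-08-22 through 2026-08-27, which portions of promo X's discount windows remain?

2026-08-06 through 2026-08-06, 2026-08-15 through 2026-08-15

A, merged: 2026-08-06 through 2026-08-23, 2026-08-29 through 2026-09-01, 2026-09-05 through 2026-09-09.
B, merged: 2026-08-07 through 2026-08-14, 2026-08-16 through 2026-09-10.
2026-08-06 through 2026-08-23 with B removed leaves 2026-08-06 through 2026-08-06, 2026-08-15 through 2026-08-15.
2026-08-29 through 2026-09-01 lies entirely inside B → drops out.
2026-09-05 through 2026-09-09 lies entirely inside B → drops out.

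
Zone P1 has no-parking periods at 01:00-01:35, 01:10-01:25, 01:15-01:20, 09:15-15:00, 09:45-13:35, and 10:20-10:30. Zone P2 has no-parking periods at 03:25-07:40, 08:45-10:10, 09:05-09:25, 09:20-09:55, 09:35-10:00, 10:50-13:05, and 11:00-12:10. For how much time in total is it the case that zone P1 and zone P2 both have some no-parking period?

Merge the first list: 01:00–01:35, 09:15–15:00.
Merge the second list: 03:25–07:40, 08:45–10:10, 10:50–13:05.
A ∩ B = 09:15–10:10, 10:50–13:05.
Total: 55 min + 2 h 15 min = 3 h 10 min.

3 h 10 min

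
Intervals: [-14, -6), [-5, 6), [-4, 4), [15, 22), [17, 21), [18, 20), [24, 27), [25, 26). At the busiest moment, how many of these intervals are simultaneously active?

3

At 18, 3 of the intervals are simultaneously active.
No point has more.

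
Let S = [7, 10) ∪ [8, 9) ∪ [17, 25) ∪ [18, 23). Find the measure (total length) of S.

11

Merged: [7, 10), [17, 25).
Lengths: 3 + 8 = 11.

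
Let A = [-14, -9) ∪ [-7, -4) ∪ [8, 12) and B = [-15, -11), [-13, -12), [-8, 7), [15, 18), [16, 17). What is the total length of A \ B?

Second set merges to [-15, -11), [-8, 7), [15, 18).
A \ B = [-11, -9), [8, 12).
Total: 2 + 4 = 6.

6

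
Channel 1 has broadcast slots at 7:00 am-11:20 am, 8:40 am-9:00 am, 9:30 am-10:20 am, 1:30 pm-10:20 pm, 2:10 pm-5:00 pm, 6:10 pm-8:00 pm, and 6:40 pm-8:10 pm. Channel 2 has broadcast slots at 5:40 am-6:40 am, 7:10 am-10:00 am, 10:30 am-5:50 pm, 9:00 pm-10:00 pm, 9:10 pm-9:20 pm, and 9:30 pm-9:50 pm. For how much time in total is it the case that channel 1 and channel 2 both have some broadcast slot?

9 h

Merge the first list: 7:00 am–11:20 am, 1:30 pm–10:20 pm.
Merge the second list: 5:40 am–6:40 am, 7:10 am–10:00 am, 10:30 am–5:50 pm, 9:00 pm–10:00 pm.
A ∩ B = 7:10 am–10:00 am, 10:30 am–11:20 am, 1:30 pm–5:50 pm, 9:00 pm–10:00 pm.
Total: 2 h 50 min + 50 min + 4 h 20 min + 1 h = 9 h.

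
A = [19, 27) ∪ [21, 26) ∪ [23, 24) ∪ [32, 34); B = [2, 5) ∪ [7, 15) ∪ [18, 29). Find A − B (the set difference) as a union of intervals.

First set merges to [19, 27), [32, 34).
[19, 27): fully covered by B → removed.
[32, 34): no B overlap → unchanged.

[32, 34)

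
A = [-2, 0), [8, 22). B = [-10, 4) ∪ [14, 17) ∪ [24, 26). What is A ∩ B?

[-2, 0) overlaps B on [-2, 0).
[8, 22) overlaps B on [14, 17).

[-2, 0) ∪ [14, 17)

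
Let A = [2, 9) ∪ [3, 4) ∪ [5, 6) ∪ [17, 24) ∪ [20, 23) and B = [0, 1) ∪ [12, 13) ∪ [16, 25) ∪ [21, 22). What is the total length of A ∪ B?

18

Merge the first list: [2, 9), [17, 24).
Merge the second list: [0, 1), [12, 13), [16, 25).
A ∪ B = [0, 1), [2, 9), [12, 13), [16, 25).
Total: 1 + 7 + 1 + 9 = 18.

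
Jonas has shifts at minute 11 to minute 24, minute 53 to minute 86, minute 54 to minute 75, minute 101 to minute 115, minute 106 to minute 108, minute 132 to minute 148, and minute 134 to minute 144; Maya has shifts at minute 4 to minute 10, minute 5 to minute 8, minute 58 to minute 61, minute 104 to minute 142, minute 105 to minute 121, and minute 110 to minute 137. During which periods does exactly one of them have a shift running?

Merge the first list: minute 11 to minute 24, minute 53 to minute 86, minute 101 to minute 115, minute 132 to minute 148.
Merge the second list: minute 4 to minute 10, minute 58 to minute 61, minute 104 to minute 142.
A but not B: minute 11 to minute 24, minute 53 to minute 58, minute 61 to minute 86, minute 101 to minute 104, minute 142 to minute 148.
B but not A: minute 4 to minute 10, minute 115 to minute 132.
Combining gives A △ B.

minute 4 to minute 10, minute 11 to minute 24, minute 53 to minute 58, minute 61 to minute 86, minute 101 to minute 104, minute 115 to minute 132, minute 142 to minute 148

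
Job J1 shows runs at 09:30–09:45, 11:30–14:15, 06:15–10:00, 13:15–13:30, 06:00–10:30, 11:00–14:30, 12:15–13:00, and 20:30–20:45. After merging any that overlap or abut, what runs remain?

06:00–10:30, 11:00–14:30, 20:30–20:45

Sort by start: 06:00–10:30, 06:15–10:00, 09:30–09:45, 11:00–14:30, 11:30–14:15, 12:15–13:00, 13:15–13:30, 20:30–20:45.
06:15–10:00 overlaps/touches 06:00–10:30 → extend to 06:00–10:30.
09:30–09:45 overlaps/touches 06:00–10:30 → extend to 06:00–10:30.
11:00–14:30 is disjoint → start new block.
11:30–14:15 overlaps/touches 11:00–14:30 → extend to 11:00–14:30.
12:15–13:00 overlaps/touches 11:00–14:30 → extend to 11:00–14:30.
13:15–13:30 overlaps/touches 11:00–14:30 → extend to 11:00–14:30.
20:30–20:45 is disjoint → start new block.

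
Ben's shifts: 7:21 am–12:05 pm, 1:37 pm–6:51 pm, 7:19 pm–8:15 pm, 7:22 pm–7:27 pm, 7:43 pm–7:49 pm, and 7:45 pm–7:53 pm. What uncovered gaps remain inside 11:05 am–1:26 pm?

12:05 pm–1:26 pm

Covered (merged): 7:21 am–12:05 pm, 1:37 pm–6:51 pm, 7:19 pm–8:15 pm.
Gaps within 11:05 am–1:26 pm: 12:05 pm–1:26 pm.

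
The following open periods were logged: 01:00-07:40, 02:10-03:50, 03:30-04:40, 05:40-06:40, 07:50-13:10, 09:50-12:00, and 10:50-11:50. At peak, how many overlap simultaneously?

Sweep endpoints in order; track running count of active intervals.
Peak of 3 reached at 03:30.

3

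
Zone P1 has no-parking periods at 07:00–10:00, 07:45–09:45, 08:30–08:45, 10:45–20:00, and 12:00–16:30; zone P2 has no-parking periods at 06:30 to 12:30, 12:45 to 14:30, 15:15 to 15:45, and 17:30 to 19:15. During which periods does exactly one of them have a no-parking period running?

06:30-07:00, 10:00-10:45, 12:30-12:45, 14:30-15:15, 15:45-17:30, 19:15-20:00

First set merges to 07:00-10:00, 10:45-20:00.
Only in the first: 12:30-12:45, 14:30-15:15, 15:45-17:30, 19:15-20:00.
Only in the second: 06:30-07:00, 10:00-10:45.
Together these are the periods covered by exactly one.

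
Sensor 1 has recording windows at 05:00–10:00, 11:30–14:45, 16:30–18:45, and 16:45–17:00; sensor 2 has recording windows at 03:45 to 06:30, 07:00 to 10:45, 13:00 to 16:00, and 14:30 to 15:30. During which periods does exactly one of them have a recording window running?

03:45-05:00, 06:30-07:00, 10:00-10:45, 11:30-13:00, 14:45-16:00, 16:30-18:45

Merge the first list: 05:00-10:00, 11:30-14:45, 16:30-18:45.
Merge the second list: 03:45-06:30, 07:00-10:45, 13:00-16:00.
Only in the first: 06:30-07:00, 11:30-13:00, 16:30-18:45.
Only in the second: 03:45-05:00, 10:00-10:45, 14:45-16:00.
Together these are the periods covered by exactly one.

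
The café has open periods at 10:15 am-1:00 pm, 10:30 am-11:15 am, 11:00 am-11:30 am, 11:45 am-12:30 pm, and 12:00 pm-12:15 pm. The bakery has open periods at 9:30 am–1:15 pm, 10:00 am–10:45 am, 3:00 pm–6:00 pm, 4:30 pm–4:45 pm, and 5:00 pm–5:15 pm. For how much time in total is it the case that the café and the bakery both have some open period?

2 h 45 min

First set merges to 10:15 am–1:00 pm.
Second set merges to 9:30 am–1:15 pm, 3:00 pm–6:00 pm.
A ∩ B = 10:15 am–1:00 pm.
Total: 2 h 45 min.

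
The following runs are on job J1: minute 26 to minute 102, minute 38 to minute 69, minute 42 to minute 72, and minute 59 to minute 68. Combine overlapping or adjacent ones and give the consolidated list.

minute 38 to minute 69 overlaps/touches minute 26 to minute 102 → extend to minute 26 to minute 102.
minute 42 to minute 72 overlaps/touches minute 26 to minute 102 → extend to minute 26 to minute 102.
minute 59 to minute 68 overlaps/touches minute 26 to minute 102 → extend to minute 26 to minute 102.

minute 26 to minute 102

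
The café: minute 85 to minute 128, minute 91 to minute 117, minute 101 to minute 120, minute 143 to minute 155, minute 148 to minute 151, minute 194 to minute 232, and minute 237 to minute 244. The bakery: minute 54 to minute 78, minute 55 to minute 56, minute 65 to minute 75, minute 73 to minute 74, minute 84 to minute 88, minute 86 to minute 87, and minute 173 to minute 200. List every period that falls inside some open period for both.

minute 85 to minute 88, minute 194 to minute 200

A, merged: minute 85 to minute 128, minute 143 to minute 155, minute 194 to minute 232, minute 237 to minute 244.
B, merged: minute 54 to minute 78, minute 84 to minute 88, minute 173 to minute 200.
minute 85 to minute 128 overlaps B on minute 85 to minute 88.
minute 143 to minute 155 falls entirely outside B.
minute 194 to minute 232 overlaps B on minute 194 to minute 200.
minute 237 to minute 244 falls entirely outside B.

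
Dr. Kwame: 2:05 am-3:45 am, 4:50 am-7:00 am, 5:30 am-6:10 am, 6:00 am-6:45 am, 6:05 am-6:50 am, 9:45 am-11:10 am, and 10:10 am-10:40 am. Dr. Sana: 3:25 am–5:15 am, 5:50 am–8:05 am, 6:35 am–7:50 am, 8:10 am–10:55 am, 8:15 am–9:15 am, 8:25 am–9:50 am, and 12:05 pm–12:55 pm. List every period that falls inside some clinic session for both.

A, merged: 2:05 am–3:45 am, 4:50 am–7:00 am, 9:45 am–11:10 am.
B, merged: 3:25 am–5:15 am, 5:50 am–8:05 am, 8:10 am–10:55 am, 12:05 pm–12:55 pm.
2:05 am–3:45 am overlaps B on 3:25 am–3:45 am.
4:50 am–7:00 am overlaps B on 4:50 am–5:15 am, 5:50 am–7:00 am.
9:45 am–11:10 am overlaps B on 9:45 am–10:55 am.

3:25 am–3:45 am, 4:50 am–5:15 am, 5:50 am–7:00 am, 9:45 am–10:55 am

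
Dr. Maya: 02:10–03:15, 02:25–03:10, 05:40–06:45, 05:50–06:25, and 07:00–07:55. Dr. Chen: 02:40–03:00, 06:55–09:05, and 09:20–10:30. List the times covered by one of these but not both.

02:10–02:40, 03:00–03:15, 05:40–06:45, 06:55–07:00, 07:55–09:05, 09:20–10:30

Merge the first list: 02:10–03:15, 05:40–06:45, 07:00–07:55.
A but not B: 02:10–02:40, 03:00–03:15, 05:40–06:45.
B but not A: 06:55–07:00, 07:55–09:05, 09:20–10:30.
Combining gives A △ B.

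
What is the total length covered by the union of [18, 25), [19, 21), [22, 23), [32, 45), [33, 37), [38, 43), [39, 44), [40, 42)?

Merged: [18, 25), [32, 45).
Lengths: 7 + 13 = 20.

20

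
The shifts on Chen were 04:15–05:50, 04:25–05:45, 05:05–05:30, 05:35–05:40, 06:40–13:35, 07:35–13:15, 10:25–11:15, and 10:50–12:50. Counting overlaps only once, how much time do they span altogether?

8 h 30 min

Merged: 04:15-05:50, 06:40-13:35.
Lengths: 1 h 35 min + 6 h 55 min = 8 h 30 min.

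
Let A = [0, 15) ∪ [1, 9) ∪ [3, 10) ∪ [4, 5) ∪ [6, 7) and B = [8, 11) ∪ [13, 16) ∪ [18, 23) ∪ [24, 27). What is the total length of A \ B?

Merge the first list: [0, 15).
A \ B = [0, 8), [11, 13).
Total: 8 + 2 = 10.

10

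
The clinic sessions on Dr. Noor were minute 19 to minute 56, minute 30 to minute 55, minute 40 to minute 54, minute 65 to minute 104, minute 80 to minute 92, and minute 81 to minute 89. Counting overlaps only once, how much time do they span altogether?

76 minutes

Merged: minute 19 to minute 56, minute 65 to minute 104.
Lengths: 37 minutes + 39 minutes = 76 minutes.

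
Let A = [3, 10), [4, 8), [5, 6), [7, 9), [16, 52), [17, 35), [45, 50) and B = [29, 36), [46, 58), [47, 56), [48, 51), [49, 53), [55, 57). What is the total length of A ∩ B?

13

First set merges to [3, 10), [16, 52).
Second set merges to [29, 36), [46, 58).
A ∩ B = [29, 36), [46, 52).
Total: 7 + 6 = 13.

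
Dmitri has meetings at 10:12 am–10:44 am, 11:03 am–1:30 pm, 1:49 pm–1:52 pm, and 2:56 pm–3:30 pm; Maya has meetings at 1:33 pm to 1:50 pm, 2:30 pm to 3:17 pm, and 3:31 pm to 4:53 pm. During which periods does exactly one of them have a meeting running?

10:12 am–10:44 am, 11:03 am–1:30 pm, 1:33 pm–1:49 pm, 1:50 pm–1:52 pm, 2:30 pm–2:56 pm, 3:17 pm–3:30 pm, 3:31 pm–4:53 pm

Only in the first: 10:12 am–10:44 am, 11:03 am–1:30 pm, 1:50 pm–1:52 pm, 3:17 pm–3:30 pm.
Only in the second: 1:33 pm–1:49 pm, 2:30 pm–2:56 pm, 3:31 pm–4:53 pm.
Together these are the periods covered by exactly one.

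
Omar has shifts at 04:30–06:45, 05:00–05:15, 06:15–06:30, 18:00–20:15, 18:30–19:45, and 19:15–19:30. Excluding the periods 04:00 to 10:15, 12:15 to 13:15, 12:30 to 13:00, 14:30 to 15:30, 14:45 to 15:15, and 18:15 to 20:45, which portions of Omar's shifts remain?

18:00–18:15

Merge the first list: 04:30–06:45, 18:00–20:15.
Merge the second list: 04:00–10:15, 12:15–13:15, 14:30–15:30, 18:15–20:45.
04:30–06:45: fully covered by B → removed.
18:00–20:15 minus B → 18:00–18:15.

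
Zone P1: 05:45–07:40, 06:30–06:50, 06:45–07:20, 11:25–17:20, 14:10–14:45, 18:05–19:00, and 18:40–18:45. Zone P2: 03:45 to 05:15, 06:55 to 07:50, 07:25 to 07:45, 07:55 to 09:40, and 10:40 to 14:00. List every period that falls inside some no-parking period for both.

Merge the first list: 05:45-07:40, 11:25-17:20, 18:05-19:00.
Merge the second list: 03:45-05:15, 06:55-07:50, 07:55-09:40, 10:40-14:00.
05:45-07:40 overlaps B on 06:55-07:40.
11:25-17:20 overlaps B on 11:25-14:00.
18:05-19:00 falls entirely outside B.

06:55-07:40, 11:25-14:00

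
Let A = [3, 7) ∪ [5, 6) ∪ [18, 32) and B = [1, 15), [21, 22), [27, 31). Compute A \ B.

[18, 21) ∪ [22, 27) ∪ [31, 32)

A, merged: [3, 7), [18, 32).
[3, 7): fully covered by B → removed.
[18, 32) minus B → [18, 21), [22, 27), [31, 32).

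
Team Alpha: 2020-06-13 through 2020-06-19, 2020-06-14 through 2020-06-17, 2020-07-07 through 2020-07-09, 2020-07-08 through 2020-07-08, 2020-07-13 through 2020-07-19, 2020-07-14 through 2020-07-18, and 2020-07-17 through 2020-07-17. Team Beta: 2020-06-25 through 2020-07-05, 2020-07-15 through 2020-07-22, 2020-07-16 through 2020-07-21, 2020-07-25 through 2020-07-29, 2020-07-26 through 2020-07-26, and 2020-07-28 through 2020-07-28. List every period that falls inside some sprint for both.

2020-07-15 through 2020-07-19

First set merges to 2020-06-13 through 2020-06-19, 2020-07-07 through 2020-07-09, 2020-07-13 through 2020-07-19.
Second set merges to 2020-06-25 through 2020-07-05, 2020-07-15 through 2020-07-22, 2020-07-25 through 2020-07-29.
2020-06-13 through 2020-06-19 falls entirely outside B.
2020-07-07 through 2020-07-09 falls entirely outside B.
2020-07-13 through 2020-07-19 overlaps B on 2020-07-15 through 2020-07-19.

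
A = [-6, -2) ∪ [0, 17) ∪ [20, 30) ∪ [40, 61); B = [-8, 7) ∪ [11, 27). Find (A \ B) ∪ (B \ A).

A but not B: [7, 11), [27, 30), [40, 61).
B but not A: [-8, -6), [-2, 0), [17, 20).
Combining gives A △ B.

[-8, -6) ∪ [-2, 0) ∪ [7, 11) ∪ [17, 20) ∪ [27, 30) ∪ [40, 61)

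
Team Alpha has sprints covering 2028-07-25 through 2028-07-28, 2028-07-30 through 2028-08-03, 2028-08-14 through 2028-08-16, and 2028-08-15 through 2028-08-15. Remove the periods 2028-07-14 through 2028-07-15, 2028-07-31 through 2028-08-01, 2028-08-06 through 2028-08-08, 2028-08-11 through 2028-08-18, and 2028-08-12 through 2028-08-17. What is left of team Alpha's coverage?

A, merged: 2028-07-25 through 2028-07-28, 2028-07-30 through 2028-08-03, 2028-08-14 through 2028-08-16.
B, merged: 2028-07-14 through 2028-07-15, 2028-07-31 through 2028-08-01, 2028-08-06 through 2028-08-08, 2028-08-11 through 2028-08-18.
2028-07-25 through 2028-07-28: no B overlap → unchanged.
2028-07-30 through 2028-08-03 minus B → 2028-07-30 through 2028-07-30, 2028-08-02 through 2028-08-03.
2028-08-14 through 2028-08-16: fully covered by B → removed.

2028-07-25 through 2028-07-28, 2028-07-30 through 2028-07-30, 2028-08-02 through 2028-08-03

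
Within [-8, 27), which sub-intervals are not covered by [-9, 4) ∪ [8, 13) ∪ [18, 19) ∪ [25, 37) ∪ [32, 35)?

[4, 8) ∪ [13, 18) ∪ [19, 25)

The merged coverage is [-9, 4), [8, 13), [18, 19), [25, 37).
Gaps within [-8, 27): [4, 8), [13, 18), [19, 25).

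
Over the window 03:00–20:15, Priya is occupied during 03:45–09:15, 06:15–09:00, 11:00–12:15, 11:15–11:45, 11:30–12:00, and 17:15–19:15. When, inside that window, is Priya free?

03:00–03:45, 09:15–11:00, 12:15–17:15, 19:15–20:15

The merged coverage is 03:45–09:15, 11:00–12:15, 17:15–19:15.
Gaps within 03:00–20:15: 03:00–03:45, 09:15–11:00, 12:15–17:15, 19:15–20:15.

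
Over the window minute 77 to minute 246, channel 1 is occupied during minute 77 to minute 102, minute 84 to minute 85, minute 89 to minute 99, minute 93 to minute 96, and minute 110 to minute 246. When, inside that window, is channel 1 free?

Covered (merged): minute 77 to minute 102, minute 110 to minute 246.
Complement within minute 77 to minute 246: minute 102 to minute 110.

minute 102 to minute 110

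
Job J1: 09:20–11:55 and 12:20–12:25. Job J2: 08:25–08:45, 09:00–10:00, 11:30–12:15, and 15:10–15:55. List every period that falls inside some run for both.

09:20-11:55 meets the second set on 09:20-10:00, 11:30-11:55.
12:20-12:25: no overlap with the second set.

09:20-10:00, 11:30-11:55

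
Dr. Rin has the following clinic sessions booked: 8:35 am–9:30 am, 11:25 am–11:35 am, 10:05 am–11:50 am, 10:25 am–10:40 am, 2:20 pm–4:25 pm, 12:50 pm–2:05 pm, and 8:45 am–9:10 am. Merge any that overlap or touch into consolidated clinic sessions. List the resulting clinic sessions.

8:35 am–9:30 am, 10:05 am–11:50 am, 12:50 pm–2:05 pm, 2:20 pm–4:25 pm

Sort by start: 8:35 am–9:30 am, 8:45 am–9:10 am, 10:05 am–11:50 am, 10:25 am–10:40 am, 11:25 am–11:35 am, 12:50 pm–2:05 pm, 2:20 pm–4:25 pm.
8:45 am–9:10 am overlaps/touches 8:35 am–9:30 am → extend to 8:35 am–9:30 am.
10:05 am–11:50 am is disjoint → start new block.
10:25 am–10:40 am overlaps/touches 10:05 am–11:50 am → extend to 10:05 am–11:50 am.
11:25 am–11:35 am overlaps/touches 10:05 am–11:50 am → extend to 10:05 am–11:50 am.
12:50 pm–2:05 pm is disjoint → start new block.
2:20 pm–4:25 pm is disjoint → start new block.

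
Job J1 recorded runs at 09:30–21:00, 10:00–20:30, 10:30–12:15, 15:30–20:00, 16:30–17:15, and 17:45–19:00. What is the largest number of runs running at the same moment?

At 16:30, 4 of the intervals are simultaneously active.
No point has more.

4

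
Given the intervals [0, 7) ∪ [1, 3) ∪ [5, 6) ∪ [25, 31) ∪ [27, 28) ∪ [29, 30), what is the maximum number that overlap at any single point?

At 1, 2 of the intervals are simultaneously active.
No point has more.

2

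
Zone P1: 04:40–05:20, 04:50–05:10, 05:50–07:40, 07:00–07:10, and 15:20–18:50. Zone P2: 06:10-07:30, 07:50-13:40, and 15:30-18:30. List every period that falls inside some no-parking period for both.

06:10-07:30, 15:30-18:30

A, merged: 04:40-05:20, 05:50-07:40, 15:20-18:50.
04:40-05:20 meets no B interval.
05:50-07:40 ∩ B → 06:10-07:30.
15:20-18:50 ∩ B → 15:30-18:30.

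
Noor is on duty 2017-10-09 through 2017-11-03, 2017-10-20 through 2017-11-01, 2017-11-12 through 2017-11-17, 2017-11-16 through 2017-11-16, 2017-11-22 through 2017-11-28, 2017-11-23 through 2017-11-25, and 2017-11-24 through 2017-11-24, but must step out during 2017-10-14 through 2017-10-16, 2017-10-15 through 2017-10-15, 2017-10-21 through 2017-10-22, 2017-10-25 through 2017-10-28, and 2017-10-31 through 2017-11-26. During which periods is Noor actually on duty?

2017-10-09 through 2017-10-13, 2017-10-17 through 2017-10-20, 2017-10-23 through 2017-10-24, 2017-10-29 through 2017-10-30, 2017-11-27 through 2017-11-28

A, merged: 2017-10-09 through 2017-11-03, 2017-11-12 through 2017-11-17, 2017-11-22 through 2017-11-28.
B, merged: 2017-10-14 through 2017-10-16, 2017-10-21 through 2017-10-22, 2017-10-25 through 2017-10-28, 2017-10-31 through 2017-11-26.
2017-10-09 through 2017-11-03 \ B = 2017-10-09 through 2017-10-13, 2017-10-17 through 2017-10-20, 2017-10-23 through 2017-10-24, 2017-10-29 through 2017-10-30.
2017-11-12 through 2017-11-17: entirely removed.
2017-11-22 through 2017-11-28 \ B = 2017-11-27 through 2017-11-28.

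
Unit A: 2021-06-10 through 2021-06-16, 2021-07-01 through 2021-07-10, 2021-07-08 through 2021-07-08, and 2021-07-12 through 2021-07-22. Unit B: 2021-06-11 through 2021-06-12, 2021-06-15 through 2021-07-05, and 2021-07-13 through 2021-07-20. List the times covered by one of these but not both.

A, merged: 2021-06-10 through 2021-06-16, 2021-07-01 through 2021-07-10, 2021-07-12 through 2021-07-22.
Only in the first: 2021-06-10 through 2021-06-10, 2021-06-13 through 2021-06-14, 2021-07-06 through 2021-07-10, 2021-07-12 through 2021-07-12, 2021-07-21 through 2021-07-22.
Only in the second: 2021-06-17 through 2021-06-30.
Together these are the periods covered by exactly one.

2021-06-10 through 2021-06-10, 2021-06-13 through 2021-06-14, 2021-06-17 through 2021-06-30, 2021-07-06 through 2021-07-10, 2021-07-12 through 2021-07-12, 2021-07-21 through 2021-07-22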